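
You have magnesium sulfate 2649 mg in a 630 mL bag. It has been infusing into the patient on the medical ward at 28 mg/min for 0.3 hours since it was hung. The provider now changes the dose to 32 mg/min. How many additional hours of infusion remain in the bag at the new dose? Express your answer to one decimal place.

Initial rate:
28 mg/min × 60 min/hr = 1680 mg/hr
Concentration = 2649 mg ÷ 630 mL = 4.204762 mg/mL
Rate = 1680 mg/hr ÷ 4.204762 mg/mL = 399.547 mL/hr
Volume infused so far = 399.547 mL/hr × 0.3 hr = 119.8641 mL
Volume remaining = 630 − 119.8641 = 510.1359 mL
New rate:
32 mg/min × 60 min/hr = 1920 mg/hr
Rate = 1920 mg/hr ÷ 4.204762 mg/mL = 456.6251 mL/hr
Time remaining = 510.1359 mL ÷ 456.6251 mL/hr = 1.117188 hr

1.1 hours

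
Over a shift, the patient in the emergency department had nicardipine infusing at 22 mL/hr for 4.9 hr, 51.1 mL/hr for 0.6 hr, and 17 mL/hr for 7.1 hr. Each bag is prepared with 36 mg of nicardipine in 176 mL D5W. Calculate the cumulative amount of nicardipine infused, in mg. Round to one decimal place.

Concentration = 36 mg ÷ 176 mL = 0.2045455 mg/mL
Stage 1: 22 mL/hr × 4.9 hr = 107.8 mL → 107.8 mL × 0.2045455 mg/mL = 22.05 mg
Stage 2: 51.1 mL/hr × 0.6 hr = 30.66 mL → 30.66 mL × 0.2045455 mg/mL = 6.271364 mg
Stage 3: 17 mL/hr × 7.1 hr = 120.7 mL → 120.7 mL × 0.2045455 mg/mL = 24.68864 mg
Total = 22.05 + 6.271364 + 24.68864 = 53.01 mg

53.0 mg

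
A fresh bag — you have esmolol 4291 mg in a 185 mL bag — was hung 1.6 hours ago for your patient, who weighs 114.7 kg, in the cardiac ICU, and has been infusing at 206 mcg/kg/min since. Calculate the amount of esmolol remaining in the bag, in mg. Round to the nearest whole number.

2023 mg

Dose = 206 mcg/kg/min × 114.7 kg = 23628.2 mcg/min
23628.2 mcg/min × 60 min/hr = 1417692 mcg/hr
Concentration = 4291 mg ÷ 185 mL = 23.19459 mg/mL = 23194.59 mcg/mL
Rate = 1417692 mcg/hr ÷ 23194.59 mcg/mL = 61.12165 mL/hr
Volume infused = 61.12165 mL/hr × 1.6 hr = 97.79465 mL
Volume remaining = 185 − 97.79465 = 87.20535 mL
Drug remaining = 87.20535 mL × 23194.59 mcg/mL = 2022693 mcg = 2022.693 mg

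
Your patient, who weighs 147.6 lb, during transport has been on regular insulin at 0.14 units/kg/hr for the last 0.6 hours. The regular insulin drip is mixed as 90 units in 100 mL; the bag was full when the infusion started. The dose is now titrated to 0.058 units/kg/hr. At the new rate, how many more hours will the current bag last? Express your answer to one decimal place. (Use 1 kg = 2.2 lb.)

Initial rate:
Weight = 147.6 lb ÷ 2.2 lb/kg = 67.09091 kg
Dose = 0.14 units/kg/hr × 67.09091 kg = 9.392727 units/hr
Concentration = 90 units ÷ 100 mL = 0.9 units/mL
Rate = 9.392727 units/hr ÷ 0.9 units/mL = 10.43636 mL/hr
Volume infused so far = 10.43636 mL/hr × 0.6 hr = 6.261818 mL
Volume remaining = 100 − 6.261818 = 93.73818 mL
New rate:
Dose = 0.058 units/kg/hr × 67.09091 kg = 3.891273 units/hr
Rate = 3.891273 units/hr ÷ 0.9 units/mL = 4.323636 mL/hr
Time remaining = 93.73818 mL ÷ 4.323636 mL/hr = 21.6804 hr

21.7 hours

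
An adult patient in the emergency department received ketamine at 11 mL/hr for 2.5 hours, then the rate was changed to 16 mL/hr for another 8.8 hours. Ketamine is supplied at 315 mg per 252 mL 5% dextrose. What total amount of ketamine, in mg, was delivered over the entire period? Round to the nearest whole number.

210 mg

Concentration = 315 mg ÷ 252 mL = 1.25 mg/mL
Stage 1: 11 mL/hr × 2.5 hr = 27.5 mL → 27.5 mL × 1.25 mg/mL = 34.375 mg
Stage 2: 16 mL/hr × 8.8 hr = 140.8 mL → 140.8 mL × 1.25 mg/mL = 176 mg
Total = 34.375 + 176 = 210.375 mg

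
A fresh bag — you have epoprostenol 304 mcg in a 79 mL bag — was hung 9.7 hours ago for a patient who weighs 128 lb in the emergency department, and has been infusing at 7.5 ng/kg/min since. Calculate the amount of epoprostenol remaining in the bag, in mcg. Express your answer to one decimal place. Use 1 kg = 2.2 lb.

Weight = 128 lb ÷ 2.2 lb/kg = 58.18182 kg
Dose = 7.5 ng/kg/min × 58.18182 kg = 436.3636 ng/min
436.3636 ng/min × 60 min/hr = 26181.82 ng/hr
Concentration = 304 mcg ÷ 79 mL = 3.848101 mcg/mL = 3848.101 ng/mL
Rate = 26181.82 ng/hr ÷ 3848.101 ng/mL = 6.803828 mL/hr
Volume infused = 6.803828 mL/hr × 9.7 hr = 65.99713 mL
Volume remaining = 79 − 65.99713 = 13.00287 mL
Drug remaining = 13.00287 mL × 3848.101 ng/mL = 50036.36 ng = 50.03636 mcg

50.0 mcg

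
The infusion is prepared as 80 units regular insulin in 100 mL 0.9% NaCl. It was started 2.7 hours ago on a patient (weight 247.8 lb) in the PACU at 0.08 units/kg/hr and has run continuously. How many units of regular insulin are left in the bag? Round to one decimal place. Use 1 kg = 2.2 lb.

Weight = 247.8 lb ÷ 2.2 lb/kg = 112.6364 kg
Dose = 0.08 units/kg/hr × 112.6364 kg = 9.010909 units/hr
Concentration = 80 units ÷ 100 mL = 0.8 units/mL
Rate = 9.010909 units/hr ÷ 0.8 units/mL = 11.26364 mL/hr
Volume infused = 11.26364 mL/hr × 2.7 hr = 30.41182 mL
Volume remaining = 100 − 30.41182 = 69.58818 mL
Drug remaining = 69.58818 mL × 0.8 units/mL = 55.67055 units

55.7 units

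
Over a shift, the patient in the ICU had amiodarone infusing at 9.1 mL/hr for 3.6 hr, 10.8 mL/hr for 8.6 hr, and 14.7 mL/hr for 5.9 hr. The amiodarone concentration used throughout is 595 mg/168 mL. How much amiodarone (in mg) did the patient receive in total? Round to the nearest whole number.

752 mg

Concentration = 595 mg ÷ 168 mL = 3.541667 mg/mL
Stage 1: 9.1 mL/hr × 3.6 hr = 32.76 mL → 32.76 mL × 3.541667 mg/mL = 116.025 mg
Stage 2: 10.8 mL/hr × 8.6 hr = 92.88 mL → 92.88 mL × 3.541667 mg/mL = 328.95 mg
Stage 3: 14.7 mL/hr × 5.9 hr = 86.73 mL → 86.73 mL × 3.541667 mg/mL = 307.1687 mg
Total = 116.025 + 328.95 + 307.1687 = 752.1437 mg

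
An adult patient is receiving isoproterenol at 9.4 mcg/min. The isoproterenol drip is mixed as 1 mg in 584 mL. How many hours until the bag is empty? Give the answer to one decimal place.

9.4 mcg/min × 60 min/hr = 564 mcg/hr
Concentration = 1 mg ÷ 584 mL = 0.001712329 mg/mL = 1.712329 mcg/mL
Rate = 564 mcg/hr ÷ 1.712329 mcg/mL = 329.376 mL/hr
Duration = 584 mL ÷ 329.376 mL/hr = 1.77305 hr

1.8 hours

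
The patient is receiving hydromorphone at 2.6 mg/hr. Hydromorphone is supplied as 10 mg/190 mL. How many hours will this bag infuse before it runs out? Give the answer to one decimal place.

3.8 hours

Concentration = 10 mg ÷ 190 mL = 0.05263158 mg/mL
Rate = 2.6 mg/hr ÷ 0.05263158 mg/mL = 49.4 mL/hr
Duration = 190 mL ÷ 49.4 mL/hr = 3.846154 hr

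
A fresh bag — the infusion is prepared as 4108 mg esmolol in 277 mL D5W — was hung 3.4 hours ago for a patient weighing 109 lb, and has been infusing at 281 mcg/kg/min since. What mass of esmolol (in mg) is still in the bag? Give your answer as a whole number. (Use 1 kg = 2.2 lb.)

Weight = 109 lb ÷ 2.2 lb/kg = 49.54545 kg
Dose = 281 mcg/kg/min × 49.54545 kg = 13922.27 mcg/min
13922.27 mcg/min × 60 min/hr = 835336.4 mcg/hr
Concentration = 4108 mg ÷ 277 mL = 14.83032 mg/mL = 14830.32 mcg/mL
Rate = 835336.4 mcg/hr ÷ 14830.32 mcg/mL = 56.32623 mL/hr
Volume infused = 56.32623 mL/hr × 3.4 hr = 191.5092 mL
Volume remaining = 277 − 191.5092 = 85.4908 mL
Drug remaining = 85.4908 mL × 14830.32 mcg/mL = 1267856 mcg = 1267.856 mg

1268 mg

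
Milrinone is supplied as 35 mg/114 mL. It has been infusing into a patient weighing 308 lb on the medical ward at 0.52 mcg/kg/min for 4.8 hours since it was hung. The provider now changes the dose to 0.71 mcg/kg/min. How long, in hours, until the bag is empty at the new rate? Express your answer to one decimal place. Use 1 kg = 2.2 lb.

Initial rate:
Weight = 308 lb ÷ 2.2 lb/kg = 140 kg
Dose = 0.52 mcg/kg/min × 140 kg = 72.8 mcg/min
72.8 mcg/min × 60 min/hr = 4368 mcg/hr
Concentration = 35 mg ÷ 114 mL = 0.3070175 mg/mL = 307.0175 mcg/mL
Rate = 4368 mcg/hr ÷ 307.0175 mcg/mL = 14.2272 mL/hr
Volume infused so far = 14.2272 mL/hr × 4.8 hr = 68.29056 mL
Volume remaining = 114 − 68.29056 = 45.70944 mL
New rate:
Dose = 0.71 mcg/kg/min × 140 kg = 99.4 mcg/min
99.4 mcg/min × 60 min/hr = 5964 mcg/hr
Rate = 5964 mcg/hr ÷ 307.0175 mcg/mL = 19.4256 mL/hr
Time remaining = 45.70944 mL ÷ 19.4256 mL/hr = 2.353052 hr

2.4 hours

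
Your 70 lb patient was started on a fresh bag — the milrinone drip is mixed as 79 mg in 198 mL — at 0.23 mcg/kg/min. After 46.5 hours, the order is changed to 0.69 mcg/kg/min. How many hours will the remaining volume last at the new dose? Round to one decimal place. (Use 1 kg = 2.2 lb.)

Initial rate:
Weight = 70 lb ÷ 2.2 lb/kg = 31.81818 kg
Dose = 0.23 mcg/kg/min × 31.81818 kg = 7.318182 mcg/min
7.318182 mcg/min × 60 min/hr = 439.0909 mcg/hr
Concentration = 79 mg ÷ 198 mL = 0.3989899 mg/mL = 398.9899 mcg/mL
Rate = 439.0909 mcg/hr ÷ 398.9899 mcg/mL = 1.100506 mL/hr
Volume infused so far = 1.100506 mL/hr × 46.5 hr = 51.17354 mL
Volume remaining = 198 − 51.17354 = 146.8265 mL
New rate:
Dose = 0.69 mcg/kg/min × 31.81818 kg = 21.95455 mcg/min
21.95455 mcg/min × 60 min/hr = 1317.273 mcg/hr
Rate = 1317.273 mcg/hr ÷ 398.9899 mcg/mL = 3.301519 mL/hr
Time remaining = 146.8265 mL ÷ 3.301519 mL/hr = 44.47239 hr

44.5 hours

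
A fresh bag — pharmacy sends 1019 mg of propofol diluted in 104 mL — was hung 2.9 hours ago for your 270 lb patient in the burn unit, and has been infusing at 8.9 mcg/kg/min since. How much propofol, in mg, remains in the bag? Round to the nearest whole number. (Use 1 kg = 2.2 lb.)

829 mg

Weight = 270 lb ÷ 2.2 lb/kg = 122.7273 kg
Dose = 8.9 mcg/kg/min × 122.7273 kg = 1092.273 mcg/min
1092.273 mcg/min × 60 min/hr = 65536.36 mcg/hr
Concentration = 1019 mg ÷ 104 mL = 9.798077 mg/mL = 9798.077 mcg/mL
Rate = 65536.36 mcg/hr ÷ 9798.077 mcg/mL = 6.688697 mL/hr
Volume infused = 6.688697 mL/hr × 2.9 hr = 19.39722 mL
Volume remaining = 104 − 19.39722 = 84.60278 mL
Drug remaining = 84.60278 mL × 9798.077 mcg/mL = 828944.5 mcg = 828.9445 mg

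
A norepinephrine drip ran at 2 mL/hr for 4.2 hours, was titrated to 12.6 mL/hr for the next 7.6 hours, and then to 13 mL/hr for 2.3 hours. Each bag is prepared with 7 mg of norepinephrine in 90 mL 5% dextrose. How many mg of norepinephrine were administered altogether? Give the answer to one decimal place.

10.4 mg

Concentration = 7 mg ÷ 90 mL = 0.07777778 mg/mL
Stage 1: 2 mL/hr × 4.2 hr = 8.4 mL → 8.4 mL × 0.07777778 mg/mL = 0.6533333 mg
Stage 2: 12.6 mL/hr × 7.6 hr = 95.76 mL → 95.76 mL × 0.07777778 mg/mL = 7.448 mg
Stage 3: 13 mL/hr × 2.3 hr = 29.9 mL → 29.9 mL × 0.07777778 mg/mL = 2.325556 mg
Total = 0.6533333 + 7.448 + 2.325556 = 10.42689 mg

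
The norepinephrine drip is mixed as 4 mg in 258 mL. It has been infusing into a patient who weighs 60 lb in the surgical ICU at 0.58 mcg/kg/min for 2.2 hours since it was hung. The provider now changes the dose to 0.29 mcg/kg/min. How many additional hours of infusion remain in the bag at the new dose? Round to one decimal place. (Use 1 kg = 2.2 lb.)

Initial rate:
Weight = 60 lb ÷ 2.2 lb/kg = 27.27273 kg
Dose = 0.58 mcg/kg/min × 27.27273 kg = 15.81818 mcg/min
15.81818 mcg/min × 60 min/hr = 949.0909 mcg/hr
Concentration = 4 mg ÷ 258 mL = 0.01550388 mg/mL = 15.50388 mcg/mL
Rate = 949.0909 mcg/hr ÷ 15.50388 mcg/mL = 61.21636 mL/hr
Volume infused so far = 61.21636 mL/hr × 2.2 hr = 134.676 mL
Volume remaining = 258 − 134.676 = 123.324 mL
New rate:
Dose = 0.29 mcg/kg/min × 27.27273 kg = 7.909091 mcg/min
7.909091 mcg/min × 60 min/hr = 474.5455 mcg/hr
Rate = 474.5455 mcg/hr ÷ 15.50388 mcg/mL = 30.60818 mL/hr
Time remaining = 123.324 mL ÷ 30.60818 mL/hr = 4.029119 hr

4.0 hours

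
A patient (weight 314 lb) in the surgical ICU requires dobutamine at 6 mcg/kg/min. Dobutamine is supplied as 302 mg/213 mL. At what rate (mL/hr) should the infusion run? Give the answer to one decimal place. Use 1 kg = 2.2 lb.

Weight = 314 lb ÷ 2.2 lb/kg = 142.7273 kg
Dose = 6 mcg/kg/min × 142.7273 kg = 856.3636 mcg/min
856.3636 mcg/min × 60 min/hr = 51381.82 mcg/hr
Concentration = 302 mg ÷ 213 mL = 1.41784 mg/mL = 1417.84 mcg/mL
Rate = 51381.82 mcg/hr ÷ 1417.84 mcg/mL = 36.23949 mL/hr

36.2 mL/hr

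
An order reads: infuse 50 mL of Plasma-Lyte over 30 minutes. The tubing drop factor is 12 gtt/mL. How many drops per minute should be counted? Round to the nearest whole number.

50 mL ÷ (30 min) = 1.666667 mL/min
1.666667 mL/min × 12 gtt/mL = 20 gtt/min

20 gtt/min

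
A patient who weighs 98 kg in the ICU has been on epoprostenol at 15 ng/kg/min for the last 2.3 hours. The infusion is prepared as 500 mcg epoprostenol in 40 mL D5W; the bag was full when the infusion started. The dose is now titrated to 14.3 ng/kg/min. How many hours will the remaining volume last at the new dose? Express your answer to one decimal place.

3.5 hours

Initial rate:
Dose = 15 ng/kg/min × 98 kg = 1470 ng/min
1470 ng/min × 60 min/hr = 88200 ng/hr
Concentration = 500 mcg ÷ 40 mL = 12.5 mcg/mL = 12500 ng/mL
Rate = 88200 ng/hr ÷ 12500 ng/mL = 7.056 mL/hr
Volume infused so far = 7.056 mL/hr × 2.3 hr = 16.2288 mL
Volume remaining = 40 − 16.2288 = 23.7712 mL
New rate:
Dose = 14.3 ng/kg/min × 98 kg = 1401.4 ng/min
1401.4 ng/min × 60 min/hr = 84084 ng/hr
Rate = 84084 ng/hr ÷ 12500 ng/mL = 6.72672 mL/hr
Time remaining = 23.7712 mL ÷ 6.72672 mL/hr = 3.533847 hr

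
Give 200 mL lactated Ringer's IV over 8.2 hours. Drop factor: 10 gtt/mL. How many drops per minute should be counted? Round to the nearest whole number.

200 mL ÷ (8.2 hr × 60 = 492 min) = 0.4065041 mL/min
0.4065041 mL/min × 10 gtt/mL = 4.065041 gtt/min

4 gtt/min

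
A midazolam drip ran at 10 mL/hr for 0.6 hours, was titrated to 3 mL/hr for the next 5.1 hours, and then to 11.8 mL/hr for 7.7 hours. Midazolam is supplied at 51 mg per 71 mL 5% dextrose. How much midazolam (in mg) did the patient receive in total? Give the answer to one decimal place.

80.6 mg

Concentration = 51 mg ÷ 71 mL = 0.7183099 mg/mL
Stage 1: 10 mL/hr × 0.6 hr = 6 mL → 6 mL × 0.7183099 mg/mL = 4.309859 mg
Stage 2: 3 mL/hr × 5.1 hr = 15.3 mL → 15.3 mL × 0.7183099 mg/mL = 10.99014 mg
Stage 3: 11.8 mL/hr × 7.7 hr = 90.86 mL → 90.86 mL × 0.7183099 mg/mL = 65.26563 mg
Total = 4.309859 + 10.99014 + 65.26563 = 80.56563 mg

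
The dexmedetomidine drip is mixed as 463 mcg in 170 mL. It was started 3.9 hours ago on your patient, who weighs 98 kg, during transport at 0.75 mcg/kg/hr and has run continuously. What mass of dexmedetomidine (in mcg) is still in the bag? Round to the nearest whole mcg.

176 mcg

Dose = 0.75 mcg/kg/hr × 98 kg = 73.5 mcg/hr
Concentration = 463 mcg ÷ 170 mL = 2.723529 mcg/mL
Rate = 73.5 mcg/hr ÷ 2.723529 mcg/mL = 26.98704 mL/hr
Volume infused = 26.98704 mL/hr × 3.9 hr = 105.2495 mL
Volume remaining = 170 − 105.2495 = 64.75054 mL
Drug remaining = 64.75054 mL × 2.723529 mcg/mL = 176.35 mcg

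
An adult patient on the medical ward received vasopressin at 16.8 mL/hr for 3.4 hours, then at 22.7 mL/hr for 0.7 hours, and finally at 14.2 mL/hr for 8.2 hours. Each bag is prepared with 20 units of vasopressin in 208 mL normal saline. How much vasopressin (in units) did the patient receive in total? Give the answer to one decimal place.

Concentration = 20 units ÷ 208 mL = 0.09615385 units/mL
Stage 1: 16.8 mL/hr × 3.4 hr = 57.12 mL → 57.12 mL × 0.09615385 units/mL = 5.492308 units
Stage 2: 22.7 mL/hr × 0.7 hr = 15.89 mL → 15.89 mL × 0.09615385 units/mL = 1.527885 units
Stage 3: 14.2 mL/hr × 8.2 hr = 116.44 mL → 116.44 mL × 0.09615385 units/mL = 11.19615 units
Total = 5.492308 + 1.527885 + 11.19615 = 18.21635 units

18.2 units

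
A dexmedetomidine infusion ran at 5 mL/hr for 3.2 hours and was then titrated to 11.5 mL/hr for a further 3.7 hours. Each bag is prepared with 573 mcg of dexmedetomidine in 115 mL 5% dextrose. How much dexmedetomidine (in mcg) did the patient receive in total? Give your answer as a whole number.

Concentration = 573 mcg ÷ 115 mL = 4.982609 mcg/mL
Stage 1: 5 mL/hr × 3.2 hr = 16 mL → 16 mL × 4.982609 mcg/mL = 79.72174 mcg
Stage 2: 11.5 mL/hr × 3.7 hr = 42.55 mL → 42.55 mL × 4.982609 mcg/mL = 212.01 mcg
Total = 79.72174 + 212.01 = 291.7317 mcg

292 mcg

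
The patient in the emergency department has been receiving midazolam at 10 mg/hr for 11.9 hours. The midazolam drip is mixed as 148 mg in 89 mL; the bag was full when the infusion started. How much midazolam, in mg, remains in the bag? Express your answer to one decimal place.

Concentration = 148 mg ÷ 89 mL = 1.662921 mg/mL
Rate = 10 mg/hr ÷ 1.662921 mg/mL = 6.013514 mL/hr
Volume infused = 6.013514 mL/hr × 11.9 hr = 71.56081 mL
Volume remaining = 89 − 71.56081 = 17.43919 mL
Drug remaining = 17.43919 mL × 1.662921 mg/mL = 29 mg

29.0 mg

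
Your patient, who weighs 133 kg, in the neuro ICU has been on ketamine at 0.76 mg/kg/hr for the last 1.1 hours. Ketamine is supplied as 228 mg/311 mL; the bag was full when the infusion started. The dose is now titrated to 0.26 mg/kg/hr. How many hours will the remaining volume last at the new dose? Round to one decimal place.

Initial rate:
Dose = 0.76 mg/kg/hr × 133 kg = 101.08 mg/hr
Concentration = 228 mg ÷ 311 mL = 0.733119 mg/mL
Rate = 101.08 mg/hr ÷ 0.733119 mg/mL = 137.8767 mL/hr
Volume infused so far = 137.8767 mL/hr × 1.1 hr = 151.6643 mL
Volume remaining = 311 − 151.6643 = 159.3357 mL
New rate:
Dose = 0.26 mg/kg/hr × 133 kg = 34.58 mg/hr
Rate = 34.58 mg/hr ÷ 0.733119 mg/mL = 47.16833 mL/hr
Time remaining = 159.3357 mL ÷ 47.16833 mL/hr = 3.378022 hr

3.4 hours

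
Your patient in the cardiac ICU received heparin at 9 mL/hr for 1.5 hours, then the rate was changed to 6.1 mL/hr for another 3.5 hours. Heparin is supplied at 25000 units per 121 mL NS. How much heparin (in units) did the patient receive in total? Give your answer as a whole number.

7200 units

Concentration = 25000 units ÷ 121 mL = 206.6116 units/mL
Stage 1: 9 mL/hr × 1.5 hr = 13.5 mL → 13.5 mL × 206.6116 units/mL = 2789.256 units
Stage 2: 6.1 mL/hr × 3.5 hr = 21.35 mL → 21.35 mL × 206.6116 units/mL = 4411.157 units
Total = 2789.256 + 4411.157 = 7200.413 units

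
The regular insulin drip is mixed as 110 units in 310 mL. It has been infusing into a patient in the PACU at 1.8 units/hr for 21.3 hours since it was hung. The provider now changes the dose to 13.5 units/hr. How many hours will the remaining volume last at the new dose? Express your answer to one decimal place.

5.3 hours

Initial rate:
Concentration = 110 units ÷ 310 mL = 0.3548387 units/mL
Rate = 1.8 units/hr ÷ 0.3548387 units/mL = 5.072727 mL/hr
Volume infused so far = 5.072727 mL/hr × 21.3 hr = 108.0491 mL
Volume remaining = 310 − 108.0491 = 201.9509 mL
New rate:
Rate = 13.5 units/hr ÷ 0.3548387 units/mL = 38.04545 mL/hr
Time remaining = 201.9509 mL ÷ 38.04545 mL/hr = 5.308148 hr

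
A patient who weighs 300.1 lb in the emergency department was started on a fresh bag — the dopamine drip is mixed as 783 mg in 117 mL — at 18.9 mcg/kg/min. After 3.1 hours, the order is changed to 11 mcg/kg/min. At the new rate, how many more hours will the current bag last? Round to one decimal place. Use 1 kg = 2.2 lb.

Initial rate:
Weight = 300.1 lb ÷ 2.2 lb/kg = 136.4091 kg
Dose = 18.9 mcg/kg/min × 136.4091 kg = 2578.132 mcg/min
2578.132 mcg/min × 60 min/hr = 154687.9 mcg/hr
Concentration = 783 mg ÷ 117 mL = 6.692308 mg/mL = 6692.308 mcg/mL
Rate = 154687.9 mcg/hr ÷ 6692.308 mcg/mL = 23.11429 mL/hr
Volume infused so far = 23.11429 mL/hr × 3.1 hr = 71.65428 mL
Volume remaining = 117 − 71.65428 = 45.34572 mL
New rate:
Dose = 11 mcg/kg/min × 136.4091 kg = 1500.5 mcg/min
1500.5 mcg/min × 60 min/hr = 90030 mcg/hr
Rate = 90030 mcg/hr ÷ 6692.308 mcg/mL = 13.45276 mL/hr
Time remaining = 45.34572 mL ÷ 13.45276 mL/hr = 3.370737 hr

3.4 hours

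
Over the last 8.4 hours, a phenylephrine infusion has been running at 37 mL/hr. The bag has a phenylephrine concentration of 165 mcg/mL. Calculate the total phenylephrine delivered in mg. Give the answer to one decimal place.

51.3 mg

Drug rate = 37 mL/hr × 165 mcg/mL = 6105 mcg/hr
Total = 6105 mcg/hr × 8.4 hr = 51282 mcg = 51.282 mg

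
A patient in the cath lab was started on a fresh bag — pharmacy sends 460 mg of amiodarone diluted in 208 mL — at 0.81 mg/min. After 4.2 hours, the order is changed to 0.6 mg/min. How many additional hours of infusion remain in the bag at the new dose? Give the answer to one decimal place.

7.1 hours

Initial rate:
0.81 mg/min × 60 min/hr = 48.6 mg/hr
Concentration = 460 mg ÷ 208 mL = 2.211538 mg/mL
Rate = 48.6 mg/hr ÷ 2.211538 mg/mL = 21.97565 mL/hr
Volume infused so far = 21.97565 mL/hr × 4.2 hr = 92.29774 mL
Volume remaining = 208 − 92.29774 = 115.7023 mL
New rate:
0.6 mg/min × 60 min/hr = 36 mg/hr
Rate = 36 mg/hr ÷ 2.211538 mg/mL = 16.27826 mL/hr
Time remaining = 115.7023 mL ÷ 16.27826 mL/hr = 7.107778 hr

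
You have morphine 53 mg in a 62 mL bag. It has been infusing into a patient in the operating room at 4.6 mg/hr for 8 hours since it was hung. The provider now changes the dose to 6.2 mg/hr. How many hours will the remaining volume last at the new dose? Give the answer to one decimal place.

2.6 hours

Initial rate:
Concentration = 53 mg ÷ 62 mL = 0.8548387 mg/mL
Rate = 4.6 mg/hr ÷ 0.8548387 mg/mL = 5.381132 mL/hr
Volume infused so far = 5.381132 mL/hr × 8 hr = 43.04906 mL
Volume remaining = 62 − 43.04906 = 18.95094 mL
New rate:
Rate = 6.2 mg/hr ÷ 0.8548387 mg/mL = 7.25283 mL/hr
Time remaining = 18.95094 mL ÷ 7.25283 mL/hr = 2.612903 hr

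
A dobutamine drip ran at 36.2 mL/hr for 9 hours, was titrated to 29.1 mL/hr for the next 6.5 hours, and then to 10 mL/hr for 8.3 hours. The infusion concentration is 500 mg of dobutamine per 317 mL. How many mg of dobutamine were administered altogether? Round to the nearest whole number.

Concentration = 500 mg ÷ 317 mL = 1.577287 mg/mL
Stage 1: 36.2 mL/hr × 9 hr = 325.8 mL → 325.8 mL × 1.577287 mg/mL = 513.8801 mg
Stage 2: 29.1 mL/hr × 6.5 hr = 189.15 mL → 189.15 mL × 1.577287 mg/mL = 298.3438 mg
Stage 3: 10 mL/hr × 8.3 hr = 83 mL → 83 mL × 1.577287 mg/mL = 130.9148 mg
Total = 513.8801 + 298.3438 + 130.9148 = 943.1388 mg

943 mg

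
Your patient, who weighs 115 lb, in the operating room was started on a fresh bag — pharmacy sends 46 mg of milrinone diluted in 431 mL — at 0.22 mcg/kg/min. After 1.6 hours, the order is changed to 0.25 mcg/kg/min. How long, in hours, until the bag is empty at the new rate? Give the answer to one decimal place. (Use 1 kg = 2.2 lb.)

57.3 hours

Initial rate:
Weight = 115 lb ÷ 2.2 lb/kg = 52.27273 kg
Dose = 0.22 mcg/kg/min × 52.27273 kg = 11.5 mcg/min
11.5 mcg/min × 60 min/hr = 690 mcg/hr
Concentration = 46 mg ÷ 431 mL = 0.1067285 mg/mL = 106.7285 mcg/mL
Rate = 690 mcg/hr ÷ 106.7285 mcg/mL = 6.465 mL/hr
Volume infused so far = 6.465 mL/hr × 1.6 hr = 10.344 mL
Volume remaining = 431 − 10.344 = 420.656 mL
New rate:
Dose = 0.25 mcg/kg/min × 52.27273 kg = 13.06818 mcg/min
13.06818 mcg/min × 60 min/hr = 784.0909 mcg/hr
Rate = 784.0909 mcg/hr ÷ 106.7285 mcg/mL = 7.346591 mL/hr
Time remaining = 420.656 mL ÷ 7.346591 mL/hr = 57.25867 hr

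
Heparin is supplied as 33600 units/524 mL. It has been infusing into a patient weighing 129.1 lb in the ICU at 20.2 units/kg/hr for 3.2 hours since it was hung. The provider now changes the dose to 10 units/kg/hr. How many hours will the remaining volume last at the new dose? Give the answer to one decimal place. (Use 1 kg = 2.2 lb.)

50.8 hours

Initial rate:
Weight = 129.1 lb ÷ 2.2 lb/kg = 58.68182 kg
Dose = 20.2 units/kg/hr × 58.68182 kg = 1185.373 units/hr
Concentration = 33600 units ÷ 524 mL = 64.12214 units/mL
Rate = 1185.373 units/hr ÷ 64.12214 units/mL = 18.48617 mL/hr
Volume infused so far = 18.48617 mL/hr × 3.2 hr = 59.15574 mL
Volume remaining = 524 − 59.15574 = 464.8443 mL
New rate:
Dose = 10 units/kg/hr × 58.68182 kg = 586.8182 units/hr
Rate = 586.8182 units/hr ÷ 64.12214 units/mL = 9.151569 mL/hr
Time remaining = 464.8443 mL ÷ 9.151569 mL/hr = 50.79394 hr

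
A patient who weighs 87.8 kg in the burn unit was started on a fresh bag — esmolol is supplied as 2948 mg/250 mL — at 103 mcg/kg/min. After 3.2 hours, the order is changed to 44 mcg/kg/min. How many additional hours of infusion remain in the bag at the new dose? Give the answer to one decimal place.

5.2 hours

Initial rate:
Dose = 103 mcg/kg/min × 87.8 kg = 9043.4 mcg/min
9043.4 mcg/min × 60 min/hr = 542604 mcg/hr
Concentration = 2948 mg ÷ 250 mL = 11.792 mg/mL = 11792 mcg/mL
Rate = 542604 mcg/hr ÷ 11792 mcg/mL = 46.01459 mL/hr
Volume infused so far = 46.01459 mL/hr × 3.2 hr = 147.2467 mL
Volume remaining = 250 − 147.2467 = 102.7533 mL
New rate:
Dose = 44 mcg/kg/min × 87.8 kg = 3863.2 mcg/min
3863.2 mcg/min × 60 min/hr = 231792 mcg/hr
Rate = 231792 mcg/hr ÷ 11792 mcg/mL = 19.65672 mL/hr
Time remaining = 102.7533 mL ÷ 19.65672 mL/hr = 5.22739 hr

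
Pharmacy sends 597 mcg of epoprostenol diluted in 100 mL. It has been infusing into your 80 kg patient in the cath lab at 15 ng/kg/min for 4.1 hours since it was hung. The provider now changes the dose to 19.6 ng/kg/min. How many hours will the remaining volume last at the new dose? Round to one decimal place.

Initial rate:
Dose = 15 ng/kg/min × 80 kg = 1200 ng/min
1200 ng/min × 60 min/hr = 72000 ng/hr
Concentration = 597 mcg ÷ 100 mL = 5.97 mcg/mL = 5970 ng/mL
Rate = 72000 ng/hr ÷ 5970 ng/mL = 12.0603 mL/hr
Volume infused so far = 12.0603 mL/hr × 4.1 hr = 49.44724 mL
Volume remaining = 100 − 49.44724 = 50.55276 mL
New rate:
Dose = 19.6 ng/kg/min × 80 kg = 1568 ng/min
1568 ng/min × 60 min/hr = 94080 ng/hr
Rate = 94080 ng/hr ÷ 5970 ng/mL = 15.75879 mL/hr
Time remaining = 50.55276 mL ÷ 15.75879 mL/hr = 3.207908 hr

3.2 hours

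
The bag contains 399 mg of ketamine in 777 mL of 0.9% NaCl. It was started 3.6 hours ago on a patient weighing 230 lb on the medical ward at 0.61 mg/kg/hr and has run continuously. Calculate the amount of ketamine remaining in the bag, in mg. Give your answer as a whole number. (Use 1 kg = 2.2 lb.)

169 mg

Weight = 230 lb ÷ 2.2 lb/kg = 104.5455 kg
Dose = 0.61 mg/kg/hr × 104.5455 kg = 63.77273 mg/hr
Concentration = 399 mg ÷ 777 mL = 0.5135135 mg/mL
Rate = 63.77273 mg/hr ÷ 0.5135135 mg/mL = 124.189 mL/hr
Volume infused = 124.189 mL/hr × 3.6 hr = 447.0804 mL
Volume remaining = 777 − 447.0804 = 329.9196 mL
Drug remaining = 329.9196 mL × 0.5135135 mg/mL = 169.4182 mg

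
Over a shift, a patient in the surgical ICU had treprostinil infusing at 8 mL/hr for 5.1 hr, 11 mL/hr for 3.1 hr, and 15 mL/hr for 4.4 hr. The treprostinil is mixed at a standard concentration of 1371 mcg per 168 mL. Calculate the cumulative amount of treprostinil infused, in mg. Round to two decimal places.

Concentration = 1371 mcg ÷ 168 mL = 8.160714 mcg/mL
Stage 1: 8 mL/hr × 5.1 hr = 40.8 mL → 40.8 mL × 8.160714 mcg/mL = 332.9571 mcg
Stage 2: 11 mL/hr × 3.1 hr = 34.1 mL → 34.1 mL × 8.160714 mcg/mL = 278.2804 mcg
Stage 3: 15 mL/hr × 4.4 hr = 66 mL → 66 mL × 8.160714 mcg/mL = 538.6071 mcg
Total = 332.9571 + 278.2804 + 538.6071 = 1149.845 mcg = 1.149845 mg

1.15 mg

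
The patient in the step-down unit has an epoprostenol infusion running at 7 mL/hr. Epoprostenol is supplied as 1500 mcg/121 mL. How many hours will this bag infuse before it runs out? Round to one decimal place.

Duration = 121 mL ÷ 7 mL/hr = 17.28571 hr

17.3 hours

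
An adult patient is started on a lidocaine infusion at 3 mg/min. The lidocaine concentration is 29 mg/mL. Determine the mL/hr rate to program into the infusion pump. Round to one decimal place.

6.2 mL/hr

3 mg/min × 60 min/hr = 180 mg/hr
Rate = 180 mg/hr ÷ 29 mg/mL = 6.206897 mL/hr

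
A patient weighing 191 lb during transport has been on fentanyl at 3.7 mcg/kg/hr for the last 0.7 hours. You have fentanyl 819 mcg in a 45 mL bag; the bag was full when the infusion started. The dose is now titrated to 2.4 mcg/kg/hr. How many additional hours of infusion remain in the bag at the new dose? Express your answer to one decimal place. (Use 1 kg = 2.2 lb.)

2.9 hours

Initial rate:
Weight = 191 lb ÷ 2.2 lb/kg = 86.81818 kg
Dose = 3.7 mcg/kg/hr × 86.81818 kg = 321.2273 mcg/hr
Concentration = 819 mcg ÷ 45 mL = 18.2 mcg/mL
Rate = 321.2273 mcg/hr ÷ 18.2 mcg/mL = 17.64985 mL/hr
Volume infused so far = 17.64985 mL/hr × 0.7 hr = 12.3549 mL
Volume remaining = 45 − 12.3549 = 32.6451 mL
New rate:
Dose = 2.4 mcg/kg/hr × 86.81818 kg = 208.3636 mcg/hr
Rate = 208.3636 mcg/hr ÷ 18.2 mcg/mL = 11.44855 mL/hr
Time remaining = 32.6451 mL ÷ 11.44855 mL/hr = 2.851462 hr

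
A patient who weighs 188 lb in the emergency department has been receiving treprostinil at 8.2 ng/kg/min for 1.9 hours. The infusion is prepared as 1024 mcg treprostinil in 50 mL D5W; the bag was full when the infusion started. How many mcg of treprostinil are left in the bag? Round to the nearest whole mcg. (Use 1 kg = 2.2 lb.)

944 mcg

Weight = 188 lb ÷ 2.2 lb/kg = 85.45455 kg
Dose = 8.2 ng/kg/min × 85.45455 kg = 700.7273 ng/min
700.7273 ng/min × 60 min/hr = 42043.64 ng/hr
Concentration = 1024 mcg ÷ 50 mL = 20.48 mcg/mL = 20480 ng/mL
Rate = 42043.64 ng/hr ÷ 20480 ng/mL = 2.052912 mL/hr
Volume infused = 2.052912 mL/hr × 1.9 hr = 3.900533 mL
Volume remaining = 50 − 3.900533 = 46.09947 mL
Drug remaining = 46.09947 mL × 20480 ng/mL = 944117.1 ng = 944.1171 mcg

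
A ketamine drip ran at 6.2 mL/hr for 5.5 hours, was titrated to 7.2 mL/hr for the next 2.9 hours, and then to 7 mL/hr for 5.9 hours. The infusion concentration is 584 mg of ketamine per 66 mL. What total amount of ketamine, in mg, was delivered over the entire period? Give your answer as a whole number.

852 mg

Concentration = 584 mg ÷ 66 mL = 8.848485 mg/mL
Stage 1: 6.2 mL/hr × 5.5 hr = 34.1 mL → 34.1 mL × 8.848485 mg/mL = 301.7333 mg
Stage 2: 7.2 mL/hr × 2.9 hr = 20.88 mL → 20.88 mL × 8.848485 mg/mL = 184.7564 mg
Stage 3: 7 mL/hr × 5.9 hr = 41.3 mL → 41.3 mL × 8.848485 mg/mL = 365.4424 mg
Total = 301.7333 + 184.7564 + 365.4424 = 851.9321 mg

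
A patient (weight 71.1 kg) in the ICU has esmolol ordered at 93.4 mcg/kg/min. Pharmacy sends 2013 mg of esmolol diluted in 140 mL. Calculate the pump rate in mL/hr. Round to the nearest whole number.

28 mL/hr

Dose = 93.4 mcg/kg/min × 71.1 kg = 6640.74 mcg/min
6640.74 mcg/min × 60 min/hr = 398444.4 mcg/hr
Concentration = 2013 mg ÷ 140 mL = 14.37857 mg/mL = 14378.57 mcg/mL
Rate = 398444.4 mcg/hr ÷ 14378.57 mcg/mL = 27.71099 mL/hr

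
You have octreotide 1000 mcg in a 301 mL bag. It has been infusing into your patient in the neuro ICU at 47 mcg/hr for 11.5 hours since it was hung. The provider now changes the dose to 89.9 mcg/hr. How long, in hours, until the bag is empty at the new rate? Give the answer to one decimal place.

Initial rate:
Concentration = 1000 mcg ÷ 301 mL = 3.322259 mcg/mL
Rate = 47 mcg/hr ÷ 3.322259 mcg/mL = 14.147 mL/hr
Volume infused so far = 14.147 mL/hr × 11.5 hr = 162.6905 mL
Volume remaining = 301 − 162.6905 = 138.3095 mL
New rate:
Rate = 89.9 mcg/hr ÷ 3.322259 mcg/mL = 27.0599 mL/hr
Time remaining = 138.3095 mL ÷ 27.0599 mL/hr = 5.111235 hr

5.1 hours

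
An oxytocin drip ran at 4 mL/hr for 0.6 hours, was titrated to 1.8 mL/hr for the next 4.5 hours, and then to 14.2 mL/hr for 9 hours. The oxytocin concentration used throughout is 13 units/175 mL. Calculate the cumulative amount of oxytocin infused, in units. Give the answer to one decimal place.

Concentration = 13 units ÷ 175 mL = 0.07428571 units/mL
Stage 1: 4 mL/hr × 0.6 hr = 2.4 mL → 2.4 mL × 0.07428571 units/mL = 0.1782857 units
Stage 2: 1.8 mL/hr × 4.5 hr = 8.1 mL → 8.1 mL × 0.07428571 units/mL = 0.6017143 units
Stage 3: 14.2 mL/hr × 9 hr = 127.8 mL → 127.8 mL × 0.07428571 units/mL = 9.493714 units
Total = 0.1782857 + 0.6017143 + 9.493714 = 10.27371 units

10.3 units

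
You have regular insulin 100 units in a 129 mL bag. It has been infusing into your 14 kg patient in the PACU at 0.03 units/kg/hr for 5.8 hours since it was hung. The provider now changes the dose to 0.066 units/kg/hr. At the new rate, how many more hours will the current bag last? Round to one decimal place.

Initial rate:
Dose = 0.03 units/kg/hr × 14 kg = 0.42 units/hr
Concentration = 100 units ÷ 129 mL = 0.7751938 units/mL
Rate = 0.42 units/hr ÷ 0.7751938 units/mL = 0.5418 mL/hr
Volume infused so far = 0.5418 mL/hr × 5.8 hr = 3.14244 mL
Volume remaining = 129 − 3.14244 = 125.8576 mL
New rate:
Dose = 0.066 units/kg/hr × 14 kg = 0.924 units/hr
Rate = 0.924 units/hr ÷ 0.7751938 units/mL = 1.19196 mL/hr
Time remaining = 125.8576 mL ÷ 1.19196 mL/hr = 105.5887 hr

105.6 hours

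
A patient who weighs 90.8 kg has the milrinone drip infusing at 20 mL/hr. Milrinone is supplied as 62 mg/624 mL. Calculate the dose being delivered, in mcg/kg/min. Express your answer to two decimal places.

Concentration = 62 mg ÷ 624 mL = 0.09935897 mg/mL = 99.35897 mcg/mL
Drug rate = 20 mL/hr × 99.35897 mcg/mL = 1987.179 mcg/hr
1987.179 mcg/hr ÷ 60 min/hr = 33.11966 mcg/min
33.11966 mcg/min ÷ 90.8 kg = 0.3647539 mcg/kg/min

0.36 mcg/kg/min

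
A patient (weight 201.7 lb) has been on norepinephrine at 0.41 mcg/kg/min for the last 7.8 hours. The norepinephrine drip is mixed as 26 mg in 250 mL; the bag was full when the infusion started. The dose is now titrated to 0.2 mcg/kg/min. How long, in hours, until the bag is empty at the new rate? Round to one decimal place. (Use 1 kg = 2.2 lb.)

7.6 hours

Initial rate:
Weight = 201.7 lb ÷ 2.2 lb/kg = 91.68182 kg
Dose = 0.41 mcg/kg/min × 91.68182 kg = 37.58955 mcg/min
37.58955 mcg/min × 60 min/hr = 2255.373 mcg/hr
Concentration = 26 mg ÷ 250 mL = 0.104 mg/mL = 104 mcg/mL
Rate = 2255.373 mcg/hr ÷ 104 mcg/mL = 21.68628 mL/hr
Volume infused so far = 21.68628 mL/hr × 7.8 hr = 169.153 mL
Volume remaining = 250 − 169.153 = 80.84705 mL
New rate:
Dose = 0.2 mcg/kg/min × 91.68182 kg = 18.33636 mcg/min
18.33636 mcg/min × 60 min/hr = 1100.182 mcg/hr
Rate = 1100.182 mcg/hr ÷ 104 mcg/mL = 10.57867 mL/hr
Time remaining = 80.84705 mL ÷ 10.57867 mL/hr = 7.642457 hr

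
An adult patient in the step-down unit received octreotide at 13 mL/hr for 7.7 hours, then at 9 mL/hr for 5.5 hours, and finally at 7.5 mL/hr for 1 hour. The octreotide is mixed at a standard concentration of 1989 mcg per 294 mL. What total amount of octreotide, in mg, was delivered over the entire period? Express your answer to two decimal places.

Concentration = 1989 mcg ÷ 294 mL = 6.765306 mcg/mL
Stage 1: 13 mL/hr × 7.7 hr = 100.1 mL → 100.1 mL × 6.765306 mcg/mL = 677.2071 mcg
Stage 2: 9 mL/hr × 5.5 hr = 49.5 mL → 49.5 mL × 6.765306 mcg/mL = 334.8827 mcg
Stage 3: 7.5 mL/hr × 1 hr = 7.5 mL → 7.5 mL × 6.765306 mcg/mL = 50.7398 mcg
Total = 677.2071 + 334.8827 + 50.7398 = 1062.83 mcg = 1.06283 mg

1.06 mg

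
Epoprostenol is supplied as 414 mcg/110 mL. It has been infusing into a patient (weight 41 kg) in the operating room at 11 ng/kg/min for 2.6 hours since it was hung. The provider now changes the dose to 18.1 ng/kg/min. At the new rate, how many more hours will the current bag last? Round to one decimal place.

Initial rate:
Dose = 11 ng/kg/min × 41 kg = 451 ng/min
451 ng/min × 60 min/hr = 27060 ng/hr
Concentration = 414 mcg ÷ 110 mL = 3.763636 mcg/mL = 3763.636 ng/mL
Rate = 27060 ng/hr ÷ 3763.636 ng/mL = 7.189855 mL/hr
Volume infused so far = 7.189855 mL/hr × 2.6 hr = 18.69362 mL
Volume remaining = 110 − 18.69362 = 91.30638 mL
New rate:
Dose = 18.1 ng/kg/min × 41 kg = 742.1 ng/min
742.1 ng/min × 60 min/hr = 44526 ng/hr
Rate = 44526 ng/hr ÷ 3763.636 ng/mL = 11.83058 mL/hr
Time remaining = 91.30638 mL ÷ 11.83058 mL/hr = 7.717828 hr

7.7 hours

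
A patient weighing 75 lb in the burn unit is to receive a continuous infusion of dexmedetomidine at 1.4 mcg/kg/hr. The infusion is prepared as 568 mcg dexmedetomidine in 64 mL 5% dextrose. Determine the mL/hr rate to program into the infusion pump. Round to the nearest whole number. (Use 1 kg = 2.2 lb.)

5 mL/hr

Weight = 75 lb ÷ 2.2 lb/kg = 34.09091 kg
Dose = 1.4 mcg/kg/hr × 34.09091 kg = 47.72727 mcg/hr
Concentration = 568 mcg ÷ 64 mL = 8.875 mcg/mL
Rate = 47.72727 mcg/hr ÷ 8.875 mcg/mL = 5.377721 mL/hr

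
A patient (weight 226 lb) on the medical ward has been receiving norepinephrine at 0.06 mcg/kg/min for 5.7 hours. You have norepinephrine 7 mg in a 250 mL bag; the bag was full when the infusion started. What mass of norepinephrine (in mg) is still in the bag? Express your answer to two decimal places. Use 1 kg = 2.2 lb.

Weight = 226 lb ÷ 2.2 lb/kg = 102.7273 kg
Dose = 0.06 mcg/kg/min × 102.7273 kg = 6.163636 mcg/min
6.163636 mcg/min × 60 min/hr = 369.8182 mcg/hr
Concentration = 7 mg ÷ 250 mL = 0.028 mg/mL = 28 mcg/mL
Rate = 369.8182 mcg/hr ÷ 28 mcg/mL = 13.20779 mL/hr
Volume infused = 13.20779 mL/hr × 5.7 hr = 75.28442 mL
Volume remaining = 250 − 75.28442 = 174.7156 mL
Drug remaining = 174.7156 mL × 28 mcg/mL = 4892.036 mcg = 4.892036 mg

4.89 mg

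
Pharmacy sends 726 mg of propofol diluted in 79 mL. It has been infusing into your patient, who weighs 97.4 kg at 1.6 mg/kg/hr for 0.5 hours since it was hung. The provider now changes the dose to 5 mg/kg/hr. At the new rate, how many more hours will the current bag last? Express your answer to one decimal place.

Initial rate:
Dose = 1.6 mg/kg/hr × 97.4 kg = 155.84 mg/hr
Concentration = 726 mg ÷ 79 mL = 9.189873 mg/mL
Rate = 155.84 mg/hr ÷ 9.189873 mg/mL = 16.9578 mL/hr
Volume infused so far = 16.9578 mL/hr × 0.5 hr = 8.478898 mL
Volume remaining = 79 − 8.478898 = 70.5211 mL
New rate:
Dose = 5 mg/kg/hr × 97.4 kg = 487 mg/hr
Rate = 487 mg/hr ÷ 9.189873 mg/mL = 52.99311 mL/hr
Time remaining = 70.5211 mL ÷ 52.99311 mL/hr = 1.33076 hr

1.3 hours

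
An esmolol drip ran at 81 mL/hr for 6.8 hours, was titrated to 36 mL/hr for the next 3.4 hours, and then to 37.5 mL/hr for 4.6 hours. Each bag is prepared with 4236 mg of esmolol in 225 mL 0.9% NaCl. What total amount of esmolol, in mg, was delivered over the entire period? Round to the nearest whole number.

Concentration = 4236 mg ÷ 225 mL = 18.82667 mg/mL
Stage 1: 81 mL/hr × 6.8 hr = 550.8 mL → 550.8 mL × 18.82667 mg/mL = 10369.73 mg
Stage 2: 36 mL/hr × 3.4 hr = 122.4 mL → 122.4 mL × 18.82667 mg/mL = 2304.384 mg
Stage 3: 37.5 mL/hr × 4.6 hr = 172.5 mL → 172.5 mL × 18.82667 mg/mL = 3247.6 mg
Total = 10369.73 + 2304.384 + 3247.6 = 15921.71 mg

15922 mg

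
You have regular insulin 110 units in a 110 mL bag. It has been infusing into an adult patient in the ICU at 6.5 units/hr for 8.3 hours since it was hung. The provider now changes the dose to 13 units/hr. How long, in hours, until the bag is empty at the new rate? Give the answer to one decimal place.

4.3 hours

Initial rate:
Concentration = 110 units ÷ 110 mL = 1 units/mL
Rate = 6.5 units/hr ÷ 1 units/mL = 6.5 mL/hr
Volume infused so far = 6.5 mL/hr × 8.3 hr = 53.95 mL
Volume remaining = 110 − 53.95 = 56.05 mL
New rate:
Rate = 13 units/hr ÷ 1 units/mL = 13 mL/hr
Time remaining = 56.05 mL ÷ 13 mL/hr = 4.311538 hr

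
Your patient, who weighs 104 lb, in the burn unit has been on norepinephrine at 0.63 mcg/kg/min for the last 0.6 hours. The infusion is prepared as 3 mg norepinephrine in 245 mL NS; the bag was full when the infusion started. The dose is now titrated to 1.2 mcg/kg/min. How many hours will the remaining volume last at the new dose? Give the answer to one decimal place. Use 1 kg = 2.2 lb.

0.6 hours

Initial rate:
Weight = 104 lb ÷ 2.2 lb/kg = 47.27273 kg
Dose = 0.63 mcg/kg/min × 47.27273 kg = 29.78182 mcg/min
29.78182 mcg/min × 60 min/hr = 1786.909 mcg/hr
Concentration = 3 mg ÷ 245 mL = 0.0122449 mg/mL = 12.2449 mcg/mL
Rate = 1786.909 mcg/hr ÷ 12.2449 mcg/mL = 145.9309 mL/hr
Volume infused so far = 145.9309 mL/hr × 0.6 hr = 87.55855 mL
Volume remaining = 245 − 87.55855 = 157.4415 mL
New rate:
Dose = 1.2 mcg/kg/min × 47.27273 kg = 56.72727 mcg/min
56.72727 mcg/min × 60 min/hr = 3403.636 mcg/hr
Rate = 3403.636 mcg/hr ÷ 12.2449 mcg/mL = 277.9636 mL/hr
Time remaining = 157.4415 mL ÷ 277.9636 mL/hr = 0.5664103 hr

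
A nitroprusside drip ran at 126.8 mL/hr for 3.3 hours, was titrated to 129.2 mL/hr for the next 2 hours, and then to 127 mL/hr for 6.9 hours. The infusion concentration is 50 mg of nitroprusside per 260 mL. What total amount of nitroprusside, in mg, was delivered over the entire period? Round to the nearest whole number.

Concentration = 50 mg ÷ 260 mL = 0.1923077 mg/mL
Stage 1: 126.8 mL/hr × 3.3 hr = 418.44 mL → 418.44 mL × 0.1923077 mg/mL = 80.46923 mg
Stage 2: 129.2 mL/hr × 2 hr = 258.4 mL → 258.4 mL × 0.1923077 mg/mL = 49.69231 mg
Stage 3: 127 mL/hr × 6.9 hr = 876.3 mL → 876.3 mL × 0.1923077 mg/mL = 168.5192 mg
Total = 80.46923 + 49.69231 + 168.5192 = 298.6808 mg

299 mg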